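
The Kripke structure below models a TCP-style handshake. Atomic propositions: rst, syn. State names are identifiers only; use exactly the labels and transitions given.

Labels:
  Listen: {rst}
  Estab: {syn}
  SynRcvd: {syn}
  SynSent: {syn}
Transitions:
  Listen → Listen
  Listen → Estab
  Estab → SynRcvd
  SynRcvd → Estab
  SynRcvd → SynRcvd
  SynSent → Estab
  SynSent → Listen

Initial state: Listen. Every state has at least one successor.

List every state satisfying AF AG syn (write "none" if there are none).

States satisfying AG syn: {Estab, SynRcvd}.
States satisfying AF AG syn: {Estab, SynRcvd}.

{Estab, SynRcvd}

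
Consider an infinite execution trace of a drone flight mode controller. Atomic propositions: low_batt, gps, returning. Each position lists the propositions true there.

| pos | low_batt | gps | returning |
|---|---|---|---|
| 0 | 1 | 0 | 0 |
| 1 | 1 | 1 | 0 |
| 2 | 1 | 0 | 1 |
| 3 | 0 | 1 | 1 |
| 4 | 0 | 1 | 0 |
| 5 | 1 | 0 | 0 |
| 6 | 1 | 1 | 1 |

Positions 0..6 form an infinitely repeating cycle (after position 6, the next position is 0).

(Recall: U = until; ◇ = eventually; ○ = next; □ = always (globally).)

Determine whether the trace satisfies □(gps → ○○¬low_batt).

Violated

gps → ○○¬low_batt must hold at every position from 0 onward. It fails at position 3, so □(gps → ○○¬low_batt) is false.
Positions where gps holds: 1, 3, 4, 6.
Check ○○¬low_batt at each: 1→ok, 3→fails, 4→fails, 6→fails.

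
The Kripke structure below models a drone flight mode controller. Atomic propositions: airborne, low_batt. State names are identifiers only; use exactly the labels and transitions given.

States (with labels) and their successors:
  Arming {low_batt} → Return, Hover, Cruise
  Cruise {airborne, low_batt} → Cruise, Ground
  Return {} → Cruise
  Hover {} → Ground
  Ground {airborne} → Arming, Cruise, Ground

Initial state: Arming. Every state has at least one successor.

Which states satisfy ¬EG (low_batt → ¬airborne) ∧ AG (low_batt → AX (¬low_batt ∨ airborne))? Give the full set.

States satisfying low_batt → ¬airborne: {Arming, Return, Hover, Ground}.
States satisfying EG (low_batt → ¬airborne): {Arming, Hover, Ground}.
States satisfying ¬EG (low_batt → ¬airborne): {Cruise, Return}.
States satisfying low_batt → AX (¬low_batt ∨ airborne): {Arming, Cruise, Return, Hover, Ground}.
States satisfying AG (low_batt → AX (¬low_batt ∨ airborne)): {Arming, Cruise, Return, Hover, Ground}.
States satisfying ¬EG (low_batt → ¬airborne) ∧ AG (low_batt → AX (¬low_batt ∨ airborne)): {Cruise, Return}.

{Cruise, Return}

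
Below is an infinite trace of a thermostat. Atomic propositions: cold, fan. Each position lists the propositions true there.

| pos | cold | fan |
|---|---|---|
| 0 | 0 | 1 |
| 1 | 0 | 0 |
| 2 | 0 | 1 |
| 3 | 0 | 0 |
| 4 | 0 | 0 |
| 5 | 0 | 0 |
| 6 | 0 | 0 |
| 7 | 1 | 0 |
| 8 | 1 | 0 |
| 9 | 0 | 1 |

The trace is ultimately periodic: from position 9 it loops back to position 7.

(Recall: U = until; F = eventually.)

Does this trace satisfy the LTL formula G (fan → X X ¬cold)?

Does not hold

fan → X X ¬cold must hold at every position from 0 onward. It fails at position 9, so G (fan → X X ¬cold) is false.
Positions where fan holds: 0, 2, 9.
Check X X ¬cold at each: 0→ok, 2→ok, 9→fails.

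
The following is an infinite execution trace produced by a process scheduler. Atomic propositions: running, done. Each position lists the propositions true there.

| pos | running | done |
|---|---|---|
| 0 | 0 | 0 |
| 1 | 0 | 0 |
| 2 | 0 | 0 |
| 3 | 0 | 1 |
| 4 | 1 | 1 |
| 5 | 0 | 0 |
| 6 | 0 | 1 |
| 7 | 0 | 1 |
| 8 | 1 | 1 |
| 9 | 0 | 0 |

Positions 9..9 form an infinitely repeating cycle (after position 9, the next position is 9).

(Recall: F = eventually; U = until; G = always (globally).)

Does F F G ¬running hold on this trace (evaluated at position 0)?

F G ¬running holds at position 0, which is reachable from 0, so F F G ¬running holds.

Satisfied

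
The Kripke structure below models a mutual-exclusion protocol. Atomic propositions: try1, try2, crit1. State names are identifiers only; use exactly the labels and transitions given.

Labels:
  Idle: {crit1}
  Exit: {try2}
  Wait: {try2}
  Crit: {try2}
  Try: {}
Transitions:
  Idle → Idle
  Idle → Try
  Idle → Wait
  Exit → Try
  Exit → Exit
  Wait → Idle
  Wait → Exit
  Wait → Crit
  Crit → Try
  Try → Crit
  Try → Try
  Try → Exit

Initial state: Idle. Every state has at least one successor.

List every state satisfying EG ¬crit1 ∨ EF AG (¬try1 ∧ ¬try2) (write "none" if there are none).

{Exit, Wait, Crit, Try}

States satisfying ¬crit1: {Exit, Wait, Crit, Try}.
States satisfying EG ¬crit1: {Exit, Wait, Crit, Try}.
States satisfying AG (¬try1 ∧ ¬try2): ∅.
States satisfying EF AG (¬try1 ∧ ¬try2): ∅.
States satisfying EG ¬crit1 ∨ EF AG (¬try1 ∧ ¬try2): {Exit, Wait, Crit, Try}.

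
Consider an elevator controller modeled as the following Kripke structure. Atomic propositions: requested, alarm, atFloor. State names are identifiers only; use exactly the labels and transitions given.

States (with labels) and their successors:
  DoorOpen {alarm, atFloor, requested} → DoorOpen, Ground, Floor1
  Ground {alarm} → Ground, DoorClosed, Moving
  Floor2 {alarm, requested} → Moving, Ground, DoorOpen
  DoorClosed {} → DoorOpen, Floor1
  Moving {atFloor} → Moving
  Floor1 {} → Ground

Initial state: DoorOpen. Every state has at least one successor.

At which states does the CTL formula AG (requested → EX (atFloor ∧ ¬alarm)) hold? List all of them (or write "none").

{Moving}

States satisfying requested → EX (atFloor ∧ ¬alarm): {Ground, Floor2, DoorClosed, Moving, Floor1}.
States satisfying AG (requested → EX (atFloor ∧ ¬alarm)): {Moving}.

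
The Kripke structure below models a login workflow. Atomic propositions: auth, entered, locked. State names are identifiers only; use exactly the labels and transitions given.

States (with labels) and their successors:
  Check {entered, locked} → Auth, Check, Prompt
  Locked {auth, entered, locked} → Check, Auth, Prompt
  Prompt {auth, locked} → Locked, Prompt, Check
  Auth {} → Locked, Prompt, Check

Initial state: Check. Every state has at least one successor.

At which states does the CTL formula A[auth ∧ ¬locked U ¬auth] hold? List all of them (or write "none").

{Check, Auth}

States satisfying auth ∧ ¬locked: ∅.
States satisfying ¬auth: {Check, Auth}.
States satisfying A[auth ∧ ¬locked U ¬auth]: {Check, Auth}.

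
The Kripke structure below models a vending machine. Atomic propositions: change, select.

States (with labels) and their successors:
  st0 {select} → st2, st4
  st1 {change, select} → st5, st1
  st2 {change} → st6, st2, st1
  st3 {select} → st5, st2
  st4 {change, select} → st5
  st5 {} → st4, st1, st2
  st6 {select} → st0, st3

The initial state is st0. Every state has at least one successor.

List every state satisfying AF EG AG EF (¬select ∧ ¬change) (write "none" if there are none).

{st0, st1, st2, st3, st4, st5, st6}

States satisfying EG AG EF (¬select ∧ ¬change): {st0, st1, st2, st3, st4, st5, st6}.
States satisfying AF EG AG EF (¬select ∧ ¬change): {st0, st1, st2, st3, st4, st5, st6}.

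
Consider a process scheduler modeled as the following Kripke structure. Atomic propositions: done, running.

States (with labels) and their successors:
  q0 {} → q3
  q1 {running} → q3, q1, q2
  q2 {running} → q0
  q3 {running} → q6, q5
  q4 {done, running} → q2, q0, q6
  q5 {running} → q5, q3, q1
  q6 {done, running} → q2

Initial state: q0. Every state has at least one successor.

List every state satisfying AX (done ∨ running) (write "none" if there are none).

States satisfying done ∨ running: {q1, q2, q3, q4, q5, q6}.
States satisfying AX (done ∨ running): {q0, q1, q3, q5, q6}.

{q0, q1, q3, q5, q6}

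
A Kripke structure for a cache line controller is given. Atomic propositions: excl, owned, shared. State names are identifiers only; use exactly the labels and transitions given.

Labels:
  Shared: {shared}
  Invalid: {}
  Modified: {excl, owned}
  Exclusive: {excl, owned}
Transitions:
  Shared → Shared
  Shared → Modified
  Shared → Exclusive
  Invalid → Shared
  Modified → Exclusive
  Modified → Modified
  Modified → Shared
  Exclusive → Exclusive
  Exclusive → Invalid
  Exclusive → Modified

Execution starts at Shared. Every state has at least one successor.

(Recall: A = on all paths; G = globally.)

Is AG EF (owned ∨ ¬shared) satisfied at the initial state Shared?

Yes

States satisfying EF (owned ∨ ¬shared): {Shared, Invalid, Modified, Exclusive}.
States satisfying AG EF (owned ∨ ¬shared): {Shared, Invalid, Modified, Exclusive}.
Every state reachable from Shared satisfies EF (owned ∨ ¬shared).
Shared ∈ Sat(AG EF (owned ∨ ¬shared)).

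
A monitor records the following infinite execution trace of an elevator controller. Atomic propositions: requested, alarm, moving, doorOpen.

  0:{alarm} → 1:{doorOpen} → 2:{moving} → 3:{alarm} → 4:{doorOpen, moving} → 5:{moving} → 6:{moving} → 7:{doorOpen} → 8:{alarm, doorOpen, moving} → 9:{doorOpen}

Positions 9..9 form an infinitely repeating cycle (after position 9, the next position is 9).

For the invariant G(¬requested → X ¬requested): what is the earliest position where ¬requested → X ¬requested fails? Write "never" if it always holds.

¬requested → X ¬requested holds at every position 0..9, and those are all the positions the trace ever visits, so the invariant G(¬requested → X ¬requested) is never violated.

never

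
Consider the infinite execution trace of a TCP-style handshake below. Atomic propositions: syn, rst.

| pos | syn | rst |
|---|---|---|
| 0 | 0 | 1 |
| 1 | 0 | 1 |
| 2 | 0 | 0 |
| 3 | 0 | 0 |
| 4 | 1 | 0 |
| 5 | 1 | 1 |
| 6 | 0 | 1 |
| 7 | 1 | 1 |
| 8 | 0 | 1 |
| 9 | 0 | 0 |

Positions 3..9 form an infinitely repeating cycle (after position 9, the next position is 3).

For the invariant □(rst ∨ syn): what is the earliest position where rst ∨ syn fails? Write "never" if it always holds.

Check rst ∨ syn at each position in order: 0 ✓, 1 ✓.
At position 2 the labels are {}, so rst ∨ syn is false there. This is the first violation.

2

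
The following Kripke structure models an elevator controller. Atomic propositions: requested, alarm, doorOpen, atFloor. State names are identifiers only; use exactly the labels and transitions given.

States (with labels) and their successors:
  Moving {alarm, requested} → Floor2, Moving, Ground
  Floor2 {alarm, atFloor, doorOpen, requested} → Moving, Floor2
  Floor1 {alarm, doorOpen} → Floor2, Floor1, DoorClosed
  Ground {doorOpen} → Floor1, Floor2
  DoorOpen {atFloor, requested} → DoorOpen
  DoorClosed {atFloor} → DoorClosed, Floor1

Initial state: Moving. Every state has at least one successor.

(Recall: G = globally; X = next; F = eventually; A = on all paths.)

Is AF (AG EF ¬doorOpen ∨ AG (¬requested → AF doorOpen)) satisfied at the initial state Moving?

States satisfying AG EF ¬doorOpen ∨ AG (¬requested → AF doorOpen): {Moving, Floor2, Floor1, Ground, DoorOpen, DoorClosed}.
States satisfying AF (AG EF ¬doorOpen ∨ AG (¬requested → AF doorOpen)): {Moving, Floor2, Floor1, Ground, DoorOpen, DoorClosed}.
Moving ∈ Sat(AF (AG EF ¬doorOpen ∨ AG (¬requested → AF doorOpen))).

Yes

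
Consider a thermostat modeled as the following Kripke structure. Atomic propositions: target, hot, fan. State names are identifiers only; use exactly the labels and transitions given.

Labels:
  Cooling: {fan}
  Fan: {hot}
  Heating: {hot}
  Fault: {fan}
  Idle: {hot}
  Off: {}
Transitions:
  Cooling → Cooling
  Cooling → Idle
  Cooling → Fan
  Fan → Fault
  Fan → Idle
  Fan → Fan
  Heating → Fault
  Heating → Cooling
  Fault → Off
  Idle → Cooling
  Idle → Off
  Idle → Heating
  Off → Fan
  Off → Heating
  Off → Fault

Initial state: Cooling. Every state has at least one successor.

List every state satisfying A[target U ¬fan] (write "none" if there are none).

{Fan, Heating, Idle, Off}

States satisfying target: ∅.
States satisfying ¬fan: {Fan, Heating, Idle, Off}.
States satisfying A[target U ¬fan]: {Fan, Heating, Idle, Off}.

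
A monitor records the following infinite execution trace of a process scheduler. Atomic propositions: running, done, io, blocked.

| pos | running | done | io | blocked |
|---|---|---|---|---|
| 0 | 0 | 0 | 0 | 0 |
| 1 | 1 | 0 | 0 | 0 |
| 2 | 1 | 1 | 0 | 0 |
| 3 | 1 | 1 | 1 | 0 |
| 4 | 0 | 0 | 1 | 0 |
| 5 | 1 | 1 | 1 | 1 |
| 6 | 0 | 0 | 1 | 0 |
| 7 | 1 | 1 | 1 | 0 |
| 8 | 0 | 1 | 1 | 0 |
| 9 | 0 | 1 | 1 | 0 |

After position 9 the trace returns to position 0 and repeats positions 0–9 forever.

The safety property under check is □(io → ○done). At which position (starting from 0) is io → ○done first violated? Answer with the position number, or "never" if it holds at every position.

3

Check io → ○done at each position in order: 0 ✓, 1 ✓, 2 ✓.
At position 3 the labels are {done, io, running} and the next position 4 has {io}, so io → ○done is false there. This is the first violation.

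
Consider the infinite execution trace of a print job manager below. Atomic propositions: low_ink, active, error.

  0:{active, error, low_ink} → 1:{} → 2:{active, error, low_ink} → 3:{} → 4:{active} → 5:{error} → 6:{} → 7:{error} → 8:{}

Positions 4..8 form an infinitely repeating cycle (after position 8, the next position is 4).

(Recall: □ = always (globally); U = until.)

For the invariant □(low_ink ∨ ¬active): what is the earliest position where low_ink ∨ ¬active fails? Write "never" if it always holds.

4

Check low_ink ∨ ¬active at each position in order: 0 ✓, 1 ✓, 2 ✓, 3 ✓.
At position 4 the labels are {active}, so low_ink ∨ ¬active is false there. This is the first violation.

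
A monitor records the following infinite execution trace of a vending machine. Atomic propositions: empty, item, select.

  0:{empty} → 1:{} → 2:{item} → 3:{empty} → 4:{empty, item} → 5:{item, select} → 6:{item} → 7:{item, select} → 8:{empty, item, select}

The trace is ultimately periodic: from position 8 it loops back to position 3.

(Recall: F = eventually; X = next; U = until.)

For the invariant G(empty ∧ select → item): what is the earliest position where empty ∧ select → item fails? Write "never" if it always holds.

never

empty ∧ select → item holds at every position 0..8, and those are all the positions the trace ever visits, so the invariant G(empty ∧ select → item) is never violated.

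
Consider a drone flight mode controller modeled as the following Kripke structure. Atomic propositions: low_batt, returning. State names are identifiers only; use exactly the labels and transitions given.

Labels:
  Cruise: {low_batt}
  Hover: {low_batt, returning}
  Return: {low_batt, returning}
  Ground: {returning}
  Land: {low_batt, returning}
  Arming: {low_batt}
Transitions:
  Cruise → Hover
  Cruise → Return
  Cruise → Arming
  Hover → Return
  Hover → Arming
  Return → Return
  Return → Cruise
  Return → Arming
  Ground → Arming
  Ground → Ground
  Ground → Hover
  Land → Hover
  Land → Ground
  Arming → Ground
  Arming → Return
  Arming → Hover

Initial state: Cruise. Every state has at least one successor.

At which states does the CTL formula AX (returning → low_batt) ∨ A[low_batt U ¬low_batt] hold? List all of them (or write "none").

States satisfying returning → low_batt: {Cruise, Hover, Return, Land, Arming}.
States satisfying AX (returning → low_batt): {Cruise, Hover, Return}.
States satisfying low_batt: {Cruise, Hover, Return, Land, Arming}.
States satisfying ¬low_batt: {Ground}.
States satisfying A[low_batt U ¬low_batt]: {Ground}.
States satisfying AX (returning → low_batt) ∨ A[low_batt U ¬low_batt]: {Cruise, Hover, Return, Ground}.

{Cruise, Hover, Return, Ground}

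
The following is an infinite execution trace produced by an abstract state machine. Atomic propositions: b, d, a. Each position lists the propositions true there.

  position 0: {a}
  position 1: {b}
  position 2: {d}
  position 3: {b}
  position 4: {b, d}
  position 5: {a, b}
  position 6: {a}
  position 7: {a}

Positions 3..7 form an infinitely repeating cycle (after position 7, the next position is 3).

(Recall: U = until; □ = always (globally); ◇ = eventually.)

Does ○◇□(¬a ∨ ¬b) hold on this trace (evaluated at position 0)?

Violated

The position after 0 is 1; ◇□(¬a ∨ ¬b) is false there.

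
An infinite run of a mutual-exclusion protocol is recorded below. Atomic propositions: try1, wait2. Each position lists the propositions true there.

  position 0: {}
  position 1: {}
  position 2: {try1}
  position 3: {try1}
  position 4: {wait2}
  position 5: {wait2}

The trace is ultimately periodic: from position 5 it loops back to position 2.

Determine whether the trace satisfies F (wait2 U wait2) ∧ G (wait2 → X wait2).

Does not hold

wait2 U wait2 holds at position 4, which is reachable from 0, so F (wait2 U wait2) holds.
wait2 → X wait2 must hold at every position from 0 onward. It fails at position 5, so G (wait2 → X wait2) is false.
Positions where wait2 holds: 4, 5.
Check X wait2 at each: 4→ok, 5→fails.
At position 0: F (wait2 U wait2) is true; G (wait2 → X wait2) is false; so F (wait2 U wait2) ∧ G (wait2 → X wait2) is false.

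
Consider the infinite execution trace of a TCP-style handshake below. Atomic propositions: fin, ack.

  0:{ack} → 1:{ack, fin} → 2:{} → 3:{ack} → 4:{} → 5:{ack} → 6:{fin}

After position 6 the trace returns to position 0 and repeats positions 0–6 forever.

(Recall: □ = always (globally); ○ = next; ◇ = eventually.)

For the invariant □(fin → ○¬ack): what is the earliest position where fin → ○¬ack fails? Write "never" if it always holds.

Check fin → ○¬ack at each position in order: 0 ✓, 1 ✓, 2 ✓, 3 ✓, 4 ✓, 5 ✓.
At position 6 the labels are {fin} and the next position 0 has {ack}, so fin → ○¬ack is false there. This is the first violation.

6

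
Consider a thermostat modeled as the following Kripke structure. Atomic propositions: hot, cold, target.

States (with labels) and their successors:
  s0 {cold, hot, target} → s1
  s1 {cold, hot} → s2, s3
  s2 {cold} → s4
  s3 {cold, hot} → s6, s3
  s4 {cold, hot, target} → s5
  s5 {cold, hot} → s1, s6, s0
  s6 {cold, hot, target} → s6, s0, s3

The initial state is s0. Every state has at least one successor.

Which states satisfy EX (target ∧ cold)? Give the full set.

{s2, s3, s5, s6}

States satisfying target ∧ cold: {s0, s4, s6}.
States satisfying EX (target ∧ cold): {s2, s3, s5, s6}.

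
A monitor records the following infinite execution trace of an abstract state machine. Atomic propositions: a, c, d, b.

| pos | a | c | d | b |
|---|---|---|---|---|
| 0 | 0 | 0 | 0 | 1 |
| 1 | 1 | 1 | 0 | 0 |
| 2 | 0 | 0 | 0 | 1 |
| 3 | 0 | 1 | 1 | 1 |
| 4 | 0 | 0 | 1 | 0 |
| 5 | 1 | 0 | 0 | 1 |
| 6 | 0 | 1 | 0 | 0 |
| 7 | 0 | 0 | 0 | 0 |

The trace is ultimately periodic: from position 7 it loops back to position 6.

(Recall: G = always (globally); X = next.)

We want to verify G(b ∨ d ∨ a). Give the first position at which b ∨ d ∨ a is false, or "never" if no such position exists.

6

Check b ∨ d ∨ a at each position in order: 0 ✓, 1 ✓, 2 ✓, 3 ✓, 4 ✓, 5 ✓.
At position 6 the labels are {c}, so b ∨ d ∨ a is false there. This is the first violation.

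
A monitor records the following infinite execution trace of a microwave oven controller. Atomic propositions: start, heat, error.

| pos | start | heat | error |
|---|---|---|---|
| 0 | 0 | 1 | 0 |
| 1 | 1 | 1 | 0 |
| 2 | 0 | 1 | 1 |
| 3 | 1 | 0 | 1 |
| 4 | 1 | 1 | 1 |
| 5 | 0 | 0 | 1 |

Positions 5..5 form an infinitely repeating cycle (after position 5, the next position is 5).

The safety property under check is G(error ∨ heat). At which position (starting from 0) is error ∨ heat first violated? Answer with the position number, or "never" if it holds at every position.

error ∨ heat holds at every position 0..5, and those are all the positions the trace ever visits, so the invariant G(error ∨ heat) is never violated.

never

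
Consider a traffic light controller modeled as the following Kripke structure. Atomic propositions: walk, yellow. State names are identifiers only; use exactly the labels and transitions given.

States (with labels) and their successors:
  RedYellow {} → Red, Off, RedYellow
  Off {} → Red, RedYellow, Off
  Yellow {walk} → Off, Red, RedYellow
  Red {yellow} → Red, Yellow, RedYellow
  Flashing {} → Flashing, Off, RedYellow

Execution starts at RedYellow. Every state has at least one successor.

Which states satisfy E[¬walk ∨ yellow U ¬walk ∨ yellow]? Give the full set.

States satisfying ¬walk ∨ yellow: {RedYellow, Off, Red, Flashing}.
States satisfying E[¬walk ∨ yellow U ¬walk ∨ yellow]: {RedYellow, Off, Red, Flashing}.

{RedYellow, Off, Red, Flashing}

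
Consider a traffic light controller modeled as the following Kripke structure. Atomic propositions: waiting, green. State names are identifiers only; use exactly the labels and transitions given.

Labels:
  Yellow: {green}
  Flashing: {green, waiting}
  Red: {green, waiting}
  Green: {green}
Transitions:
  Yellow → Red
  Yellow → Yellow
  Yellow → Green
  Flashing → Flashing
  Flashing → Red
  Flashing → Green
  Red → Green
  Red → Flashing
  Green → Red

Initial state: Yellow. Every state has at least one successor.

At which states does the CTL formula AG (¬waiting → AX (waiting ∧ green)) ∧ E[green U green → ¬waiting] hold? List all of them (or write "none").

{Flashing, Red, Green}

States satisfying ¬waiting → AX (waiting ∧ green): {Flashing, Red, Green}.
States satisfying AG (¬waiting → AX (waiting ∧ green)): {Flashing, Red, Green}.
States satisfying green: {Yellow, Flashing, Red, Green}.
States satisfying green → ¬waiting: {Yellow, Green}.
States satisfying E[green U green → ¬waiting]: {Yellow, Flashing, Red, Green}.
States satisfying AG (¬waiting → AX (waiting ∧ green)) ∧ E[green U green → ¬waiting]: {Flashing, Red, Green}.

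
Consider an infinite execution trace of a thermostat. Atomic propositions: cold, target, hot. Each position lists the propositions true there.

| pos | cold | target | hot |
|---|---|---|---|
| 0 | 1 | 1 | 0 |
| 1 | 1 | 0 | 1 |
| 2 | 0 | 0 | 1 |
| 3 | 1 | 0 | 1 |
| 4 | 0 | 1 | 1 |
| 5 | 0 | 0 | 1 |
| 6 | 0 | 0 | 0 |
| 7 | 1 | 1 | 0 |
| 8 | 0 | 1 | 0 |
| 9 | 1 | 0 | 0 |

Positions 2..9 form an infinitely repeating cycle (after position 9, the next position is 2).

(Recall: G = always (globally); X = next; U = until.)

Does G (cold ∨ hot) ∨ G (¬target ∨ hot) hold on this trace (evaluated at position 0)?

cold ∨ hot must hold at every position from 0 onward. It fails at position 6, so G (cold ∨ hot) is false.
¬target ∨ hot must hold at every position from 0 onward. It fails at position 0, so G (¬target ∨ hot) is false.
At position 0: G (cold ∨ hot) is false; G (¬target ∨ hot) is false; so G (cold ∨ hot) ∨ G (¬target ∨ hot) is false.

Does not hold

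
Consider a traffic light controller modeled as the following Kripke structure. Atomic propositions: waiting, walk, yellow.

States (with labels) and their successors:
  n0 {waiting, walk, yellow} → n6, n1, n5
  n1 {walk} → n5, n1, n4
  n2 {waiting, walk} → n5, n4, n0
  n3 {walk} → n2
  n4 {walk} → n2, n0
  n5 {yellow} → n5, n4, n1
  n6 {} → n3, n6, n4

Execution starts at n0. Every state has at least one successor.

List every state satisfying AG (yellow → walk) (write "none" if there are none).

none

States satisfying yellow → walk: {n0, n1, n2, n3, n4, n6}.
States satisfying AG (yellow → walk): ∅.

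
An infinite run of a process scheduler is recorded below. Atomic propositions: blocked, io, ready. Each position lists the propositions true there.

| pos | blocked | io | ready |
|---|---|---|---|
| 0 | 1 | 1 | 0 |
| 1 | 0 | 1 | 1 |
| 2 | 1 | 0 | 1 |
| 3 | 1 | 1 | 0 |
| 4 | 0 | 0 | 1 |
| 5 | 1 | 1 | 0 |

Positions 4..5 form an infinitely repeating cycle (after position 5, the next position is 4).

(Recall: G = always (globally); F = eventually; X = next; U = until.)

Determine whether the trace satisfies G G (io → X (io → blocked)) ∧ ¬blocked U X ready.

Does not hold

G (io → X (io → blocked)) must hold at every position from 0 onward. It fails at position 0, so G G (io → X (io → blocked)) is false.
Walking from position 0: X ready first holds at position 0, and ¬blocked holds at every earlier position along the way, so ¬blocked U X ready holds.
At position 0: G G (io → X (io → blocked)) is false; ¬blocked U X ready is true; so G G (io → X (io → blocked)) ∧ ¬blocked U X ready is false.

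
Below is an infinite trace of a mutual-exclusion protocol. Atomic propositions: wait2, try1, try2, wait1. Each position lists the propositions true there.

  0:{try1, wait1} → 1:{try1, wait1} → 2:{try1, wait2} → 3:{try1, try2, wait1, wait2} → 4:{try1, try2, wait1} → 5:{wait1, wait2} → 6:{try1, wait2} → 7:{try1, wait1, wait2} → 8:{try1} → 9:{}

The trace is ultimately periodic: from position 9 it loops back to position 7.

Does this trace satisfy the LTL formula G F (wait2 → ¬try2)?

F (wait2 → ¬try2) holds at every position 0..9, and those are all positions ever visited, so G F (wait2 → ¬try2) holds.

Holds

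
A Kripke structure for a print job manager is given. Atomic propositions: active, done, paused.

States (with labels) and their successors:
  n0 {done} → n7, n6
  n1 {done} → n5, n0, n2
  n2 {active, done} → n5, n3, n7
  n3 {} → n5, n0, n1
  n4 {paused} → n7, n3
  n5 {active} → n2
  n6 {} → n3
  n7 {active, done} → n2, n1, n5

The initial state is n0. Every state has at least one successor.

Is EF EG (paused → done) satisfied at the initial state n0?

States satisfying EG (paused → done): {n0, n1, n2, n3, n5, n6, n7}.
States satisfying EF EG (paused → done): {n0, n1, n2, n3, n4, n5, n6, n7}.
Some path from n0 reaches a state where EG (paused → done) holds.
n0 ∈ Sat(EF EG (paused → done)).

Satisfied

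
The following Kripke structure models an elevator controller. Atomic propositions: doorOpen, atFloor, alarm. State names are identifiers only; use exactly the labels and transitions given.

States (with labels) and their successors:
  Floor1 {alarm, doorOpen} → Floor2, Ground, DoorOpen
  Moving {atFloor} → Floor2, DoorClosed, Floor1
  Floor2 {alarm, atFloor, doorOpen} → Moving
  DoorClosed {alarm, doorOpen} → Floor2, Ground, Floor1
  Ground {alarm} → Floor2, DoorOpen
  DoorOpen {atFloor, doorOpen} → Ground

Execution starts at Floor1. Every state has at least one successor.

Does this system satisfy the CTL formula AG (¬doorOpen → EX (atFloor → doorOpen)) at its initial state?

States satisfying ¬doorOpen → EX (atFloor → doorOpen): {Floor1, Moving, Floor2, DoorClosed, Ground, DoorOpen}.
States satisfying AG (¬doorOpen → EX (atFloor → doorOpen)): {Floor1, Moving, Floor2, DoorClosed, Ground, DoorOpen}.
Every state reachable from Floor1 satisfies ¬doorOpen → EX (atFloor → doorOpen).
Floor1 ∈ Sat(AG (¬doorOpen → EX (atFloor → doorOpen))).

Satisfied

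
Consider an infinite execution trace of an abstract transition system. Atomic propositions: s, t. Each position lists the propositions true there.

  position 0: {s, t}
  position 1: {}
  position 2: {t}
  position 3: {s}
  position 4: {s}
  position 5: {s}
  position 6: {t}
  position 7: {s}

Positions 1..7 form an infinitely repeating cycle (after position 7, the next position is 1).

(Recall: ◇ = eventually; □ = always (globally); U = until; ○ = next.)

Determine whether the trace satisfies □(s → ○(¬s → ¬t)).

No

s → ○(¬s → ¬t) must hold at every position from 0 onward. It fails at position 5, so □(s → ○(¬s → ¬t)) is false.
Positions where s holds: 0, 3, 4, 5, 7.
Check ○(¬s → ¬t) at each: 0→ok, 3→ok, 4→ok, 5→fails, 7→ok.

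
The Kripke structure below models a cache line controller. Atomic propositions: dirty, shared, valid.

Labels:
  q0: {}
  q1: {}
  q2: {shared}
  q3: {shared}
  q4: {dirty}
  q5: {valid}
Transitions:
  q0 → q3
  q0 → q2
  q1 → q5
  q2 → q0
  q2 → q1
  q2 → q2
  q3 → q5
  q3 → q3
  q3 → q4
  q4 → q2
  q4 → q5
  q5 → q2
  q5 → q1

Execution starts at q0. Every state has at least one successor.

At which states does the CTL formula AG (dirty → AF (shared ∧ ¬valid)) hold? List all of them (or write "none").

States satisfying dirty → AF (shared ∧ ¬valid): {q0, q1, q2, q3, q5}.
States satisfying AG (dirty → AF (shared ∧ ¬valid)): ∅.

none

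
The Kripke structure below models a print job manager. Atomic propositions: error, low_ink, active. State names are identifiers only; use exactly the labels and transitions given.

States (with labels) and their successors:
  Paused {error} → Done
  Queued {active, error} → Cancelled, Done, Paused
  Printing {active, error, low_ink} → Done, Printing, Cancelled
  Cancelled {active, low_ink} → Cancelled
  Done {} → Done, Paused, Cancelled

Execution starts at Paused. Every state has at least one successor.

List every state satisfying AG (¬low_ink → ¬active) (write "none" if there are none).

States satisfying ¬low_ink → ¬active: {Paused, Printing, Cancelled, Done}.
States satisfying AG (¬low_ink → ¬active): {Paused, Printing, Cancelled, Done}.

{Paused, Printing, Cancelled, Done}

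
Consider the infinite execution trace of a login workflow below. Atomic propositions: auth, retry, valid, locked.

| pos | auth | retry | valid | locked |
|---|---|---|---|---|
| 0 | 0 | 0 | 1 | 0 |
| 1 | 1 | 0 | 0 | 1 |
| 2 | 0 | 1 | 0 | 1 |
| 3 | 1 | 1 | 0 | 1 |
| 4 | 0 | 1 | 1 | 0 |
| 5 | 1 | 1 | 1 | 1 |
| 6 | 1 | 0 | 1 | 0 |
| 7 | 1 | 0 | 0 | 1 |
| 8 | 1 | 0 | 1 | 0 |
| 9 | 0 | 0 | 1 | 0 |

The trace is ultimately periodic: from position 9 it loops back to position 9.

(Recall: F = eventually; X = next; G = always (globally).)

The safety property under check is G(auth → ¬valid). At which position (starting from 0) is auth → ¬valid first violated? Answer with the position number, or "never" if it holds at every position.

Check auth → ¬valid at each position in order: 0 ✓, 1 ✓, 2 ✓, 3 ✓, 4 ✓.
At position 5 the labels are {auth, locked, retry, valid}, so auth → ¬valid is false there. This is the first violation.

5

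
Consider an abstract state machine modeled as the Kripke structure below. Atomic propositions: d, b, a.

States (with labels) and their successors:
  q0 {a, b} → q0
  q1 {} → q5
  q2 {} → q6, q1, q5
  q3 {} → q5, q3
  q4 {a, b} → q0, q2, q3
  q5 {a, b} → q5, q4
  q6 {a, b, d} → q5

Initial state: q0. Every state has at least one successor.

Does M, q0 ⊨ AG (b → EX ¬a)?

Violated

States satisfying b → EX ¬a: {q1, q2, q3, q4}.
States satisfying AG (b → EX ¬a): ∅.
q0 is reachable from q0 and violates b → EX ¬a, so AG fails at q0.
q0 ∉ Sat(AG (b → EX ¬a)).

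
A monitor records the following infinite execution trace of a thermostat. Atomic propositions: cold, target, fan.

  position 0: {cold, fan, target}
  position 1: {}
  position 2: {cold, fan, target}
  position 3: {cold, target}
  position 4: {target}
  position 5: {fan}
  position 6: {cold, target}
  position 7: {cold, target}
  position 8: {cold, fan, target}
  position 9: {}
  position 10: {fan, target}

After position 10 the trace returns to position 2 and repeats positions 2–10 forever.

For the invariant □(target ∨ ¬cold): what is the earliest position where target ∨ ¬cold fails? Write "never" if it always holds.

never

target ∨ ¬cold holds at every position 0..10, and those are all the positions the trace ever visits, so the invariant □(target ∨ ¬cold) is never violated.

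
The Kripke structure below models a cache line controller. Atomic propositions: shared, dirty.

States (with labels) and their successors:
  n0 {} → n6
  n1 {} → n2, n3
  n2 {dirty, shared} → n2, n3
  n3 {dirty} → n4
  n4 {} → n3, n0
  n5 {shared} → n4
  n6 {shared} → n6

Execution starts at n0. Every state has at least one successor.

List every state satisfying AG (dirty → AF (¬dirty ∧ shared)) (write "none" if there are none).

{n0, n6}

States satisfying dirty → AF (¬dirty ∧ shared): {n0, n1, n4, n5, n6}.
States satisfying AG (dirty → AF (¬dirty ∧ shared)): {n0, n6}.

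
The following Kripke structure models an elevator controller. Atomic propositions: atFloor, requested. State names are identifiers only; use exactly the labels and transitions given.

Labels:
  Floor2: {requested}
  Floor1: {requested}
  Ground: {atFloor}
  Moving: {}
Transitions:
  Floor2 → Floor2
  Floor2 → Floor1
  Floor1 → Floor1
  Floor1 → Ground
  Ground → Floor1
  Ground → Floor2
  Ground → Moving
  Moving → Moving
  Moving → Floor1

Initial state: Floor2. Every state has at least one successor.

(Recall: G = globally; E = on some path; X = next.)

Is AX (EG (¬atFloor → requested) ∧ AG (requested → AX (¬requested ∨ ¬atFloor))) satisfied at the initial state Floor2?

States satisfying AX (EG (¬atFloor → requested) ∧ AG (requested → AX (¬requested ∨ ¬atFloor))): {Floor2, Floor1}.
Floor2 ∈ Sat(AX (EG (¬atFloor → requested) ∧ AG (requested → AX (¬requested ∨ ¬atFloor)))).

Satisfied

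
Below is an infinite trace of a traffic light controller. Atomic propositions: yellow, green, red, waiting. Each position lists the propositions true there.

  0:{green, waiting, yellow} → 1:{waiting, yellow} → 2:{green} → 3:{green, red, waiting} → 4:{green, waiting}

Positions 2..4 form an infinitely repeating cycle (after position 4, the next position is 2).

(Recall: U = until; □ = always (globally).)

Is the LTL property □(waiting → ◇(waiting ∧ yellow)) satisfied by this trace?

Violated

waiting → ◇(waiting ∧ yellow) must hold at every position from 0 onward. It fails at position 3, so □(waiting → ◇(waiting ∧ yellow)) is false.
Positions where waiting holds: 0, 1, 3, 4.
Check ◇(waiting ∧ yellow) at each: 0→ok, 1→ok, 3→fails, 4→fails.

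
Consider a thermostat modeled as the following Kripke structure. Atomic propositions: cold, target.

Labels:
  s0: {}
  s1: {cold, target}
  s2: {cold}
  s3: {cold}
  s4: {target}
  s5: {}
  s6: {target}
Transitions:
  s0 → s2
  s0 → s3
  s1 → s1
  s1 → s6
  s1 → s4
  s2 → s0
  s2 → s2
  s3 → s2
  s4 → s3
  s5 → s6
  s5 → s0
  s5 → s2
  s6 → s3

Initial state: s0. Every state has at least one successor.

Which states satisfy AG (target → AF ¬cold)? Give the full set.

{s0, s2, s3, s4, s5, s6}

States satisfying target → AF ¬cold: {s0, s2, s3, s4, s5, s6}.
States satisfying AG (target → AF ¬cold): {s0, s2, s3, s4, s5, s6}.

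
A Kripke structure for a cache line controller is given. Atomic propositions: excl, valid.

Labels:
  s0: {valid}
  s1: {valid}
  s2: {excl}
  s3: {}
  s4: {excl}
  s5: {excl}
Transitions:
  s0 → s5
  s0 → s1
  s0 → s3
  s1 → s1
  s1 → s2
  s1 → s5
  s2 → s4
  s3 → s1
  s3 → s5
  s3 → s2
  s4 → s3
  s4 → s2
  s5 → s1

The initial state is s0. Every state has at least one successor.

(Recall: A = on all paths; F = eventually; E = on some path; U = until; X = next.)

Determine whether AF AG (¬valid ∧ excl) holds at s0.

States satisfying AG (¬valid ∧ excl): ∅.
States satisfying AF AG (¬valid ∧ excl): ∅.
There is a path from s0 along which AG (¬valid ∧ excl) never holds.
s0 ∉ Sat(AF AG (¬valid ∧ excl)).

No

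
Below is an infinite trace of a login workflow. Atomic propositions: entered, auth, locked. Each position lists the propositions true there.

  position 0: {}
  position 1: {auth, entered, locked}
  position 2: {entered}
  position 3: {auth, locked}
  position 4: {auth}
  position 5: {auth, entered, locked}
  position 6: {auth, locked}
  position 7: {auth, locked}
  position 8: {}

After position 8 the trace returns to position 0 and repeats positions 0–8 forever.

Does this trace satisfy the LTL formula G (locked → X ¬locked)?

No

locked → X ¬locked must hold at every position from 0 onward. It fails at position 5, so G (locked → X ¬locked) is false.
Positions where locked holds: 1, 3, 5, 6, 7.
Check X ¬locked at each: 1→ok, 3→ok, 5→fails, 6→fails, 7→ok.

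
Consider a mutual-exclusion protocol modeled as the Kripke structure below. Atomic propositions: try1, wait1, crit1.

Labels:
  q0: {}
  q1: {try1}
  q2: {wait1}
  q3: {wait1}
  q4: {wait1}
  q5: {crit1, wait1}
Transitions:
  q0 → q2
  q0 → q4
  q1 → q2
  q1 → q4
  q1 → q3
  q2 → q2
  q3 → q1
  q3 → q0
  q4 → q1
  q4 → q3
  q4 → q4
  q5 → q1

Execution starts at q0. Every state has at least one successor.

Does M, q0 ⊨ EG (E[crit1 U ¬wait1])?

States satisfying E[crit1 U ¬wait1]: {q0, q1, q5}.
States satisfying EG (E[crit1 U ¬wait1]): ∅.
No suitable path/successor from q0 witnesses the formula.
q0 ∉ Sat(EG (E[crit1 U ¬wait1])).

Does not hold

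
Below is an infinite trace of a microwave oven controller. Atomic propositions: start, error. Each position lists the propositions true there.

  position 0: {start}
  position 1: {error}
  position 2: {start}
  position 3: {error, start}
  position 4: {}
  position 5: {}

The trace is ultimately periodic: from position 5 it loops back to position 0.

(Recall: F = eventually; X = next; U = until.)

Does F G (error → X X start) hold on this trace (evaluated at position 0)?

Does not hold

G (error → X X start) is false at every position 0..5, so it never becomes true and F G (error → X X start) fails.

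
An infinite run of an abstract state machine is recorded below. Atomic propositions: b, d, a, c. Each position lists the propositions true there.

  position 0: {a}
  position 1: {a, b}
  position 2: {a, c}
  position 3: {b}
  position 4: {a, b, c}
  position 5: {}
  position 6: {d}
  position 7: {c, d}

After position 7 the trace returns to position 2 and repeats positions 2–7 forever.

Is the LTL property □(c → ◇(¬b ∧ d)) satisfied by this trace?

Yes

c → ◇(¬b ∧ d) holds at every position 0..7, and those are all positions ever visited, so □(c → ◇(¬b ∧ d)) holds.
Positions where c holds: 2, 4, 7.
Check ◇(¬b ∧ d) at each: 2→ok, 4→ok, 7→ok.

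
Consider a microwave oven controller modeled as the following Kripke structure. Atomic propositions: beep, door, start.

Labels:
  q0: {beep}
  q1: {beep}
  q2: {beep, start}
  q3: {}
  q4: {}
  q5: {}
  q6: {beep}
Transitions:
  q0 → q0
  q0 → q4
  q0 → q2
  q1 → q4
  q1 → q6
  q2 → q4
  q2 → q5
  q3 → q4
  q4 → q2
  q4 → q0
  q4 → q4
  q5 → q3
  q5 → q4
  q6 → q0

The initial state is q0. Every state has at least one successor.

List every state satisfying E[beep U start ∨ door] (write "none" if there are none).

States satisfying beep: {q0, q1, q2, q6}.
States satisfying start ∨ door: {q2}.
States satisfying E[beep U start ∨ door]: {q0, q1, q2, q6}.

{q0, q1, q2, q6}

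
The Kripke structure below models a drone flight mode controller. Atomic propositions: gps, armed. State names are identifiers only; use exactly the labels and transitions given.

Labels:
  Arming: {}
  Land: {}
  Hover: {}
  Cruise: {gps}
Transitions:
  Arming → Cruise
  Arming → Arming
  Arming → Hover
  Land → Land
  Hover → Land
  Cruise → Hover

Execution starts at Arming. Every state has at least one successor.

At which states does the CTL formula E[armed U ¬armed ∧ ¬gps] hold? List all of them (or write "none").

States satisfying armed: ∅.
States satisfying ¬armed ∧ ¬gps: {Arming, Land, Hover}.
States satisfying E[armed U ¬armed ∧ ¬gps]: {Arming, Land, Hover}.

{Arming, Land, Hover}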